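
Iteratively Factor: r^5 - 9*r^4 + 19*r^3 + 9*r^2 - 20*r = (r - 4)*(r^4 - 5*r^3 - r^2 + 5*r) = (r - 4)*(r - 1)*(r^3 - 4*r^2 - 5*r) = (r - 4)*(r - 1)*(r + 1)*(r^2 - 5*r) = r*(r - 4)*(r - 1)*(r + 1)*(r - 5)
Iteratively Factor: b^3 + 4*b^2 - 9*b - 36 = (b + 4)*(b^2 - 9) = (b + 3)*(b + 4)*(b - 3)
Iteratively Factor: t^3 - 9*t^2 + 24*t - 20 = (t - 2)*(t^2 - 7*t + 10) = (t - 2)^2*(t - 5)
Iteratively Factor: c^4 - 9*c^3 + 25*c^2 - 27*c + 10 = (c - 5)*(c^3 - 4*c^2 + 5*c - 2) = (c - 5)*(c - 1)*(c^2 - 3*c + 2) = (c - 5)*(c - 1)^2*(c - 2)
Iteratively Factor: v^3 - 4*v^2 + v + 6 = (v - 2)*(v^2 - 2*v - 3) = (v - 3)*(v - 2)*(v + 1)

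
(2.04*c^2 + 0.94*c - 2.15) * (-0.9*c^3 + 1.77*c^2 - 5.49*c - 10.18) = -1.836*c^5 + 2.7648*c^4 - 7.6008*c^3 - 29.7333*c^2 + 2.2343*c + 21.887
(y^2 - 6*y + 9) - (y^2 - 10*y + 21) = 4*y - 12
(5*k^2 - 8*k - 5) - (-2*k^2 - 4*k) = 7*k^2 - 4*k - 5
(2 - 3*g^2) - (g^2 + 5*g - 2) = -4*g^2 - 5*g + 4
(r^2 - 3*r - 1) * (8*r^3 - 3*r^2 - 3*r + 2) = 8*r^5 - 27*r^4 - 2*r^3 + 14*r^2 - 3*r - 2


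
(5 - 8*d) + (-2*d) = 5 - 10*d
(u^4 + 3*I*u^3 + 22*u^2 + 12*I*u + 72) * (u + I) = u^5 + 4*I*u^4 + 19*u^3 + 34*I*u^2 + 60*u + 72*I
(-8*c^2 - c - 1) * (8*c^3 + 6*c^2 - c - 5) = -64*c^5 - 56*c^4 - 6*c^3 + 35*c^2 + 6*c + 5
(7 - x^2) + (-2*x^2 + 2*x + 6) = -3*x^2 + 2*x + 13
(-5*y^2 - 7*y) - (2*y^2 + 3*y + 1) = -7*y^2 - 10*y - 1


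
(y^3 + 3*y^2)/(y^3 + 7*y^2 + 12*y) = y/(y + 4)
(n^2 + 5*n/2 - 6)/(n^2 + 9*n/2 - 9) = (n + 4)/(n + 6)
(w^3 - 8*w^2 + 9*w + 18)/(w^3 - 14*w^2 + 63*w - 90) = (w + 1)/(w - 5)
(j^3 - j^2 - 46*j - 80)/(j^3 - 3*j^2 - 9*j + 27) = (j^3 - j^2 - 46*j - 80)/(j^3 - 3*j^2 - 9*j + 27)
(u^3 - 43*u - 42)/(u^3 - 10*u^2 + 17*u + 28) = (u + 6)/(u - 4)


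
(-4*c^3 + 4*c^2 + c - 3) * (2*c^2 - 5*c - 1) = -8*c^5 + 28*c^4 - 14*c^3 - 15*c^2 + 14*c + 3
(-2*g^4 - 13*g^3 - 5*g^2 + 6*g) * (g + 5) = -2*g^5 - 23*g^4 - 70*g^3 - 19*g^2 + 30*g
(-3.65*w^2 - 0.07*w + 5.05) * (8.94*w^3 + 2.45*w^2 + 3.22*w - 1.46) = -32.631*w^5 - 9.5683*w^4 + 33.2225*w^3 + 17.4761*w^2 + 16.3632*w - 7.373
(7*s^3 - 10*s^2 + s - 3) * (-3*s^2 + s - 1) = -21*s^5 + 37*s^4 - 20*s^3 + 20*s^2 - 4*s + 3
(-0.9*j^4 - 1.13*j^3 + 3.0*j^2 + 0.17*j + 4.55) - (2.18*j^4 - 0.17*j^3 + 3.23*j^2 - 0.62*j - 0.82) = -3.08*j^4 - 0.96*j^3 - 0.23*j^2 + 0.79*j + 5.37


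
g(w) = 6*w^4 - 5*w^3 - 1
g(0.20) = -1.03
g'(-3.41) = -1126.07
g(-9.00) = 43010.00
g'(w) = 24*w^3 - 15*w^2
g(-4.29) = 2426.03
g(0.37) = -1.14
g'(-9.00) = -18711.00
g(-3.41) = 1008.54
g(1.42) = 9.08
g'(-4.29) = -2170.95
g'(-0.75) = -18.56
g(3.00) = 350.00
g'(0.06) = -0.05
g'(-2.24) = -345.01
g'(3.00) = 513.00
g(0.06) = -1.00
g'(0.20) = -0.41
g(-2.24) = 206.25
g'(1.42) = 38.47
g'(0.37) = -0.84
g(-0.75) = 3.01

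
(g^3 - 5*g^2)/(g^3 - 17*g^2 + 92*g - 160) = g^2/(g^2 - 12*g + 32)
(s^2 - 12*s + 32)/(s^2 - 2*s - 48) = (s - 4)/(s + 6)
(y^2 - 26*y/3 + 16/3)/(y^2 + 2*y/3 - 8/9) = 3*(y - 8)/(3*y + 4)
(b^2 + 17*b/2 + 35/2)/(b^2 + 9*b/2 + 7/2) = (b + 5)/(b + 1)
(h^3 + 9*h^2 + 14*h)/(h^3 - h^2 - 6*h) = (h + 7)/(h - 3)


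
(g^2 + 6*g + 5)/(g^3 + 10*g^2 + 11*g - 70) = (g + 1)/(g^2 + 5*g - 14)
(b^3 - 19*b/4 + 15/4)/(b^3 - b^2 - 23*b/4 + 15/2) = (b - 1)/(b - 2)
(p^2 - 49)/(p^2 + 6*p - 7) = (p - 7)/(p - 1)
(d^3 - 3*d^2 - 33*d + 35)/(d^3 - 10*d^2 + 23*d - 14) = (d + 5)/(d - 2)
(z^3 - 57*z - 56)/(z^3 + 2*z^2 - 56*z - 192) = (z^2 + 8*z + 7)/(z^2 + 10*z + 24)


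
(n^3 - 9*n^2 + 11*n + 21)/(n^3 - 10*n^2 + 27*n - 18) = (n^2 - 6*n - 7)/(n^2 - 7*n + 6)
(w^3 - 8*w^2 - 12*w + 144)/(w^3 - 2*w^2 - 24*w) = (w - 6)/w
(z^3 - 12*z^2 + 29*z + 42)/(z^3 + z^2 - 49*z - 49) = (z - 6)/(z + 7)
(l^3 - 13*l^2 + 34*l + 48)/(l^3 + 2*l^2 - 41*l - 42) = (l - 8)/(l + 7)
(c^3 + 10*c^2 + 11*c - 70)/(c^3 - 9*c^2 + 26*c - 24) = (c^2 + 12*c + 35)/(c^2 - 7*c + 12)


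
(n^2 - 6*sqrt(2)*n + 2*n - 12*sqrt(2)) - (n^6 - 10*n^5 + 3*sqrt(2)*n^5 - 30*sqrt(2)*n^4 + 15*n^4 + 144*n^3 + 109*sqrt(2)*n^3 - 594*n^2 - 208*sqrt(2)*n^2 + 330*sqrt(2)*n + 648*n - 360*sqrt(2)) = -n^6 - 3*sqrt(2)*n^5 + 10*n^5 - 15*n^4 + 30*sqrt(2)*n^4 - 109*sqrt(2)*n^3 - 144*n^3 + 208*sqrt(2)*n^2 + 595*n^2 - 646*n - 336*sqrt(2)*n + 348*sqrt(2)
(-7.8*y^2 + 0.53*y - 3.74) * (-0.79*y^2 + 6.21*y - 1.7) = 6.162*y^4 - 48.8567*y^3 + 19.5059*y^2 - 24.1264*y + 6.358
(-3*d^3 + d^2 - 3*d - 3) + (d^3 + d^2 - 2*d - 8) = -2*d^3 + 2*d^2 - 5*d - 11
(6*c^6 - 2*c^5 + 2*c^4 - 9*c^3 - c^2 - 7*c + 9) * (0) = 0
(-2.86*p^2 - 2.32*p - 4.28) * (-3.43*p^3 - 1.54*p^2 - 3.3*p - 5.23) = 9.8098*p^5 + 12.362*p^4 + 27.6912*p^3 + 29.205*p^2 + 26.2576*p + 22.3844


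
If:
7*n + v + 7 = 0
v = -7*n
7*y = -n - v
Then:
No Solution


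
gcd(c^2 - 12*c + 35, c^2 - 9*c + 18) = 1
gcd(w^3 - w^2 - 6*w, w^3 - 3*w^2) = w^2 - 3*w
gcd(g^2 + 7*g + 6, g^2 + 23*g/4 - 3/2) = g + 6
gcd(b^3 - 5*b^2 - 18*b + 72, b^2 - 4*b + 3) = b - 3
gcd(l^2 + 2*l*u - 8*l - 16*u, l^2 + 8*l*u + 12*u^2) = l + 2*u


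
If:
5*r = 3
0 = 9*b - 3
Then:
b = 1/3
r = 3/5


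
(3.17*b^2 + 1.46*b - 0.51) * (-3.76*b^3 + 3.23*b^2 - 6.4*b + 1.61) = -11.9192*b^5 + 4.7495*b^4 - 13.6546*b^3 - 5.8876*b^2 + 5.6146*b - 0.8211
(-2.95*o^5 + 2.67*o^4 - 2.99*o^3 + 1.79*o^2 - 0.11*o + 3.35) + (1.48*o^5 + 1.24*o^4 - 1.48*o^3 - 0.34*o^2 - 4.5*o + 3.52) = -1.47*o^5 + 3.91*o^4 - 4.47*o^3 + 1.45*o^2 - 4.61*o + 6.87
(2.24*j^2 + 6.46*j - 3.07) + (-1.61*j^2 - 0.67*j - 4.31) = 0.63*j^2 + 5.79*j - 7.38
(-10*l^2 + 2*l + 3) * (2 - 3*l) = 30*l^3 - 26*l^2 - 5*l + 6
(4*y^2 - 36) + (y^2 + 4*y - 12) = 5*y^2 + 4*y - 48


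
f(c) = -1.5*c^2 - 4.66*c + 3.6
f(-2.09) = 6.79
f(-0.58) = 5.80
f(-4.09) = -2.43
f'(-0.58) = -2.92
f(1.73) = -8.95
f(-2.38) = 6.19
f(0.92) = -1.96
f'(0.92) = -7.42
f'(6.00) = -22.66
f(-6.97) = -36.79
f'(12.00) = -40.66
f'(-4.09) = 7.61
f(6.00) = -78.36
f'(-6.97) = 16.25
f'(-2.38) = 2.48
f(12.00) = -268.32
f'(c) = -3.0*c - 4.66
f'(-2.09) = 1.61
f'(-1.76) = 0.62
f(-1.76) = 7.16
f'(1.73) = -9.85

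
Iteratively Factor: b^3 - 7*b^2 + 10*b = (b - 5)*(b^2 - 2*b) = (b - 5)*(b - 2)*(b)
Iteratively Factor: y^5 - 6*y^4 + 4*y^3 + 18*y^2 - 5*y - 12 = (y - 3)*(y^4 - 3*y^3 - 5*y^2 + 3*y + 4) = (y - 3)*(y + 1)*(y^3 - 4*y^2 - y + 4) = (y - 4)*(y - 3)*(y + 1)*(y^2 - 1) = (y - 4)*(y - 3)*(y + 1)^2*(y - 1)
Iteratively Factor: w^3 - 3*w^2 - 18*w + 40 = (w - 5)*(w^2 + 2*w - 8) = (w - 5)*(w + 4)*(w - 2)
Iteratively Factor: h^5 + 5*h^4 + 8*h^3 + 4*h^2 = (h)*(h^4 + 5*h^3 + 8*h^2 + 4*h) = h^2*(h^3 + 5*h^2 + 8*h + 4) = h^2*(h + 2)*(h^2 + 3*h + 2) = h^2*(h + 1)*(h + 2)*(h + 2)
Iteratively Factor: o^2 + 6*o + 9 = (o + 3)*(o + 3)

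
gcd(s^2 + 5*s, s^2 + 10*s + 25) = s + 5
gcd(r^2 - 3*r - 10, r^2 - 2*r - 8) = r + 2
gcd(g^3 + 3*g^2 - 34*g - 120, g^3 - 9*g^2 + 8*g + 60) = g - 6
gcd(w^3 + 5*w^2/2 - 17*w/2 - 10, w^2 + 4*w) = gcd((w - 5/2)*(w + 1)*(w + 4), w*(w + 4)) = w + 4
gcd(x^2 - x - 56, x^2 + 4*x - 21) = x + 7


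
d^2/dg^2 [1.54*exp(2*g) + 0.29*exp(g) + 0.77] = (6.16*exp(g) + 0.29)*exp(g)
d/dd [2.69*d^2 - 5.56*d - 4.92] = 5.38*d - 5.56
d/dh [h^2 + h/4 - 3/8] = 2*h + 1/4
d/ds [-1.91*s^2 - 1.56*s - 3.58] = -3.82*s - 1.56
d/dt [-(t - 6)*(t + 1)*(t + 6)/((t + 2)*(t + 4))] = (-t^4 - 12*t^3 - 66*t^2 - 88*t + 72)/(t^4 + 12*t^3 + 52*t^2 + 96*t + 64)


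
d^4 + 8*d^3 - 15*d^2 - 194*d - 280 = (d - 5)*(d + 2)*(d + 4)*(d + 7)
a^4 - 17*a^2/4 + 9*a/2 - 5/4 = (a - 1)^2*(a - 1/2)*(a + 5/2)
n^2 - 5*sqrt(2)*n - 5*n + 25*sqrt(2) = (n - 5)*(n - 5*sqrt(2))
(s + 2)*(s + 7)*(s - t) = s^3 - s^2*t + 9*s^2 - 9*s*t + 14*s - 14*t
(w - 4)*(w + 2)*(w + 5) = w^3 + 3*w^2 - 18*w - 40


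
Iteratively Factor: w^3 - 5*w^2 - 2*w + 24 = (w - 4)*(w^2 - w - 6) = (w - 4)*(w + 2)*(w - 3)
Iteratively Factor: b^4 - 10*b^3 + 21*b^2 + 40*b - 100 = (b - 5)*(b^3 - 5*b^2 - 4*b + 20) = (b - 5)*(b - 2)*(b^2 - 3*b - 10) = (b - 5)^2*(b - 2)*(b + 2)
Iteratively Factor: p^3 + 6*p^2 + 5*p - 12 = (p + 4)*(p^2 + 2*p - 3) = (p + 3)*(p + 4)*(p - 1)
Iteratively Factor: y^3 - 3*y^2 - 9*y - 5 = (y + 1)*(y^2 - 4*y - 5) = (y - 5)*(y + 1)*(y + 1)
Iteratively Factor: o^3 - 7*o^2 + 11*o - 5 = (o - 1)*(o^2 - 6*o + 5) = (o - 1)^2*(o - 5)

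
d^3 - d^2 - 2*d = d*(d - 2)*(d + 1)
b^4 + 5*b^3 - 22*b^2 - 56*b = b*(b - 4)*(b + 2)*(b + 7)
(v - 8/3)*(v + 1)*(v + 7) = v^3 + 16*v^2/3 - 43*v/3 - 56/3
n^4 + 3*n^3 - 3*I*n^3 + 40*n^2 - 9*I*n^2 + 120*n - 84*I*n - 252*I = (n + 3)*(n - 7*I)*(n - 2*I)*(n + 6*I)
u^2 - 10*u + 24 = (u - 6)*(u - 4)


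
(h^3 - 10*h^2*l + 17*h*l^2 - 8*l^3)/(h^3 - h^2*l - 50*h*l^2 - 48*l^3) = (h^2 - 2*h*l + l^2)/(h^2 + 7*h*l + 6*l^2)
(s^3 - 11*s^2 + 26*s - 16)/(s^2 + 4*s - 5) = (s^2 - 10*s + 16)/(s + 5)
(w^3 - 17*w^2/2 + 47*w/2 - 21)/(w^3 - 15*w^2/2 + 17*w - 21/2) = (w - 2)/(w - 1)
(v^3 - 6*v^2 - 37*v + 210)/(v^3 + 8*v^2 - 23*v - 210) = (v - 7)/(v + 7)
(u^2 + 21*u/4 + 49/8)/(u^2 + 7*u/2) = (u + 7/4)/u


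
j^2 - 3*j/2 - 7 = (j - 7/2)*(j + 2)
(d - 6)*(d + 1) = d^2 - 5*d - 6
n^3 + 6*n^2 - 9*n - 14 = (n - 2)*(n + 1)*(n + 7)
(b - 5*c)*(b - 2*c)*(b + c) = b^3 - 6*b^2*c + 3*b*c^2 + 10*c^3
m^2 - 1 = (m - 1)*(m + 1)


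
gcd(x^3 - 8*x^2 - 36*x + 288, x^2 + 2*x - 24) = x + 6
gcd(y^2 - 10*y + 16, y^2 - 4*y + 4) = y - 2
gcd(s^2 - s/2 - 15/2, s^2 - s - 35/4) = s + 5/2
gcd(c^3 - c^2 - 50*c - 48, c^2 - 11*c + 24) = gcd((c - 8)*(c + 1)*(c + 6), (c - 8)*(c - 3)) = c - 8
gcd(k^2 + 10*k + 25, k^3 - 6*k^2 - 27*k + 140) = k + 5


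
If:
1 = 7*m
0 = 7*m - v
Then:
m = 1/7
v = 1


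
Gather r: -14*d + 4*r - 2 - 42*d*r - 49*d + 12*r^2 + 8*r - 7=-63*d + 12*r^2 + r*(12 - 42*d) - 9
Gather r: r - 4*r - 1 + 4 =3 - 3*r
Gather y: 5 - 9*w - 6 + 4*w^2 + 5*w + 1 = 4*w^2 - 4*w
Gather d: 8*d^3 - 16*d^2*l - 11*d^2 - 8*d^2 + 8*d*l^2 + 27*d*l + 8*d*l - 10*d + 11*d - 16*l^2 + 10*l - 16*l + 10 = 8*d^3 + d^2*(-16*l - 19) + d*(8*l^2 + 35*l + 1) - 16*l^2 - 6*l + 10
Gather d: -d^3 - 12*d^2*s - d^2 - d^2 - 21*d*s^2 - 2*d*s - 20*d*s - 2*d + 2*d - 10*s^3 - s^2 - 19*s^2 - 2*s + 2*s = -d^3 + d^2*(-12*s - 2) + d*(-21*s^2 - 22*s) - 10*s^3 - 20*s^2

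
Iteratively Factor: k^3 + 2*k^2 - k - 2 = (k - 1)*(k^2 + 3*k + 2) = (k - 1)*(k + 1)*(k + 2)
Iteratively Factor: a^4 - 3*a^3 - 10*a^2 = (a)*(a^3 - 3*a^2 - 10*a) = a*(a + 2)*(a^2 - 5*a) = a^2*(a + 2)*(a - 5)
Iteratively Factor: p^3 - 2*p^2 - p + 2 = (p + 1)*(p^2 - 3*p + 2) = (p - 1)*(p + 1)*(p - 2)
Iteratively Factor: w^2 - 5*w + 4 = (w - 1)*(w - 4)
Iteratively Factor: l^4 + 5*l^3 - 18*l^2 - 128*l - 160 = (l + 4)*(l^3 + l^2 - 22*l - 40) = (l + 2)*(l + 4)*(l^2 - l - 20) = (l + 2)*(l + 4)^2*(l - 5)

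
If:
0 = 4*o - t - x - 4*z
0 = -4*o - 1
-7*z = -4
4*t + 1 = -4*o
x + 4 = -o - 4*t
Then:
No Solution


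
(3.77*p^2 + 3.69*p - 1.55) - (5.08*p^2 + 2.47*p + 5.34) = -1.31*p^2 + 1.22*p - 6.89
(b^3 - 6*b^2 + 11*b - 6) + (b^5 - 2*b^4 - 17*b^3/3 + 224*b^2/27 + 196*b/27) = b^5 - 2*b^4 - 14*b^3/3 + 62*b^2/27 + 493*b/27 - 6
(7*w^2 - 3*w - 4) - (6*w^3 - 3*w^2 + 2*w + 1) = -6*w^3 + 10*w^2 - 5*w - 5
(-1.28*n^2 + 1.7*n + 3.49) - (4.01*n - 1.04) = -1.28*n^2 - 2.31*n + 4.53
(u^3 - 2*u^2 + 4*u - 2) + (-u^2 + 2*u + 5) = u^3 - 3*u^2 + 6*u + 3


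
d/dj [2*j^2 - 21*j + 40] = 4*j - 21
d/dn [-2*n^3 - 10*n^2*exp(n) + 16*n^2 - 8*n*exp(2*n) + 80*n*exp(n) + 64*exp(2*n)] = -10*n^2*exp(n) - 6*n^2 - 16*n*exp(2*n) + 60*n*exp(n) + 32*n + 120*exp(2*n) + 80*exp(n)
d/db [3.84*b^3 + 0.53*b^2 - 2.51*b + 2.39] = 11.52*b^2 + 1.06*b - 2.51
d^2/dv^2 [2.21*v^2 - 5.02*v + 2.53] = 4.42000000000000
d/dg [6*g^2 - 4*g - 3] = 12*g - 4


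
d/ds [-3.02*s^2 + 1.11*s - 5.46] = 1.11 - 6.04*s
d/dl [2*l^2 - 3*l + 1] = 4*l - 3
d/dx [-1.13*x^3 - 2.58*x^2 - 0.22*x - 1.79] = -3.39*x^2 - 5.16*x - 0.22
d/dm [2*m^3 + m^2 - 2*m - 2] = 6*m^2 + 2*m - 2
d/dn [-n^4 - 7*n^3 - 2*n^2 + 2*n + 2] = -4*n^3 - 21*n^2 - 4*n + 2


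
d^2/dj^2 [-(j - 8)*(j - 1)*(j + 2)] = 14 - 6*j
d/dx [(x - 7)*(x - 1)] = 2*x - 8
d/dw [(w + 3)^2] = 2*w + 6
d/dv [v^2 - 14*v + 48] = 2*v - 14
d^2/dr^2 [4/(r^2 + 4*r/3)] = 24*(-3*r*(3*r + 4) + 4*(3*r + 2)^2)/(r^3*(3*r + 4)^3)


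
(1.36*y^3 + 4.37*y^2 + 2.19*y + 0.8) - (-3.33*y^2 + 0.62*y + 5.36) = 1.36*y^3 + 7.7*y^2 + 1.57*y - 4.56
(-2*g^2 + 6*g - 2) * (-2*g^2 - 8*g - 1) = 4*g^4 + 4*g^3 - 42*g^2 + 10*g + 2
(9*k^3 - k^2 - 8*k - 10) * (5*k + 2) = 45*k^4 + 13*k^3 - 42*k^2 - 66*k - 20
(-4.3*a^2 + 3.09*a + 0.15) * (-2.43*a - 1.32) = 10.449*a^3 - 1.8327*a^2 - 4.4433*a - 0.198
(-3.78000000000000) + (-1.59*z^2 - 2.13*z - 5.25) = -1.59*z^2 - 2.13*z - 9.03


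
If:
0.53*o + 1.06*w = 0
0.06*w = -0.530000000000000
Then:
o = 17.67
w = -8.83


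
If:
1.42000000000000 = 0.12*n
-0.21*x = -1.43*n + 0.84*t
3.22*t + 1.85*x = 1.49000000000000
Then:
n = 11.83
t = 35.31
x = -60.65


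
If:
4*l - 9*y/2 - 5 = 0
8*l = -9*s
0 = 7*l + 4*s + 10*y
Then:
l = 100/111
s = -800/999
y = -310/999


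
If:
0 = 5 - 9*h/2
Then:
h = 10/9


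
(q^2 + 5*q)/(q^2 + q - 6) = q*(q + 5)/(q^2 + q - 6)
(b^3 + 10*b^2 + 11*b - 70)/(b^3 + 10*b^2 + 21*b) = (b^2 + 3*b - 10)/(b*(b + 3))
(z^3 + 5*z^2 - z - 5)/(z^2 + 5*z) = z - 1/z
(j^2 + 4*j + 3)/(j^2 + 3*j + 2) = (j + 3)/(j + 2)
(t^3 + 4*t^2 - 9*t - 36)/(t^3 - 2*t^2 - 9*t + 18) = (t + 4)/(t - 2)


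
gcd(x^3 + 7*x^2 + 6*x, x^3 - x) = x^2 + x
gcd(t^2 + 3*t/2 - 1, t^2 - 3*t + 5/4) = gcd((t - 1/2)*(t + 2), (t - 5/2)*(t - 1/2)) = t - 1/2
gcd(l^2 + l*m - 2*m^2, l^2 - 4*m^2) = l + 2*m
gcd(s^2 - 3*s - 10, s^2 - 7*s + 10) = s - 5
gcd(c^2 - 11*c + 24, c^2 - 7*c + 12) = c - 3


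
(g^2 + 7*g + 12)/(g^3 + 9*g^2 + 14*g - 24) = (g + 3)/(g^2 + 5*g - 6)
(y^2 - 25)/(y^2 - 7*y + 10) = (y + 5)/(y - 2)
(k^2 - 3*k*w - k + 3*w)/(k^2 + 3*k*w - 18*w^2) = (k - 1)/(k + 6*w)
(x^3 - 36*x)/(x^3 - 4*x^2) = (x^2 - 36)/(x*(x - 4))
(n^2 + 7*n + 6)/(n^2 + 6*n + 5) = (n + 6)/(n + 5)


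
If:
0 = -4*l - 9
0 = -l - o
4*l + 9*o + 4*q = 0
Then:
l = -9/4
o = 9/4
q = -45/16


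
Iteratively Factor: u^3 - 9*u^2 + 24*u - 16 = (u - 4)*(u^2 - 5*u + 4) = (u - 4)*(u - 1)*(u - 4)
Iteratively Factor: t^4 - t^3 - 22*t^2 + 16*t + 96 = (t + 4)*(t^3 - 5*t^2 - 2*t + 24) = (t - 4)*(t + 4)*(t^2 - t - 6) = (t - 4)*(t - 3)*(t + 4)*(t + 2)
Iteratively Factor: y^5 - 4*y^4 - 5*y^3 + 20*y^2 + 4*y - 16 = (y - 2)*(y^4 - 2*y^3 - 9*y^2 + 2*y + 8) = (y - 2)*(y + 1)*(y^3 - 3*y^2 - 6*y + 8) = (y - 2)*(y + 1)*(y + 2)*(y^2 - 5*y + 4) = (y - 2)*(y - 1)*(y + 1)*(y + 2)*(y - 4)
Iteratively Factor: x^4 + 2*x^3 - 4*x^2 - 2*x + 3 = (x + 3)*(x^3 - x^2 - x + 1) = (x - 1)*(x + 3)*(x^2 - 1) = (x - 1)^2*(x + 3)*(x + 1)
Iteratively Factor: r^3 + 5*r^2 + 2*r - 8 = (r + 4)*(r^2 + r - 2) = (r + 2)*(r + 4)*(r - 1)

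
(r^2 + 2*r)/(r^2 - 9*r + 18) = r*(r + 2)/(r^2 - 9*r + 18)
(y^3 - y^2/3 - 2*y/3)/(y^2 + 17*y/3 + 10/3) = y*(y - 1)/(y + 5)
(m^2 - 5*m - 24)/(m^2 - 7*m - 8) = (m + 3)/(m + 1)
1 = 1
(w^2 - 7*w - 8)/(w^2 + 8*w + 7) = (w - 8)/(w + 7)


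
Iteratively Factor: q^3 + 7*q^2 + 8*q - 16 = (q - 1)*(q^2 + 8*q + 16) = (q - 1)*(q + 4)*(q + 4)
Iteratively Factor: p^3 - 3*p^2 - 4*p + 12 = (p + 2)*(p^2 - 5*p + 6) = (p - 2)*(p + 2)*(p - 3)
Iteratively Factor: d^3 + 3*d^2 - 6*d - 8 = (d + 4)*(d^2 - d - 2) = (d - 2)*(d + 4)*(d + 1)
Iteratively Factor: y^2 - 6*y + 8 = (y - 2)*(y - 4)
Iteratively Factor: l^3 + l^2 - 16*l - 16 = (l + 1)*(l^2 - 16) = (l + 1)*(l + 4)*(l - 4)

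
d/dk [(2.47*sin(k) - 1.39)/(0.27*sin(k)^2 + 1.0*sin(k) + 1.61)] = (-0.6669*sin(k)^2 + 0.7506*sin(k) + 5.3667)*cos(k)/(0.0729*sin(k)^4 + 0.54*sin(k)^3 + 1.8694*sin(k)^2 + 3.22*sin(k) + 2.5921)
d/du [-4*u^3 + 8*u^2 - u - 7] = -12*u^2 + 16*u - 1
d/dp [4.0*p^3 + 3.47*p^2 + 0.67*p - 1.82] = 12.0*p^2 + 6.94*p + 0.67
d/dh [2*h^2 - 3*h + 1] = 4*h - 3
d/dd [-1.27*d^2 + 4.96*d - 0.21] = 4.96 - 2.54*d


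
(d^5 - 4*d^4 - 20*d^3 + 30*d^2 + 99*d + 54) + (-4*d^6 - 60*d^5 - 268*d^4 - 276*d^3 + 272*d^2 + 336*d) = -4*d^6 - 59*d^5 - 272*d^4 - 296*d^3 + 302*d^2 + 435*d + 54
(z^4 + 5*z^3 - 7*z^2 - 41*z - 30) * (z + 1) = z^5 + 6*z^4 - 2*z^3 - 48*z^2 - 71*z - 30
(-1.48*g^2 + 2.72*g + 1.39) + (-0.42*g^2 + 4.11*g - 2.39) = -1.9*g^2 + 6.83*g - 1.0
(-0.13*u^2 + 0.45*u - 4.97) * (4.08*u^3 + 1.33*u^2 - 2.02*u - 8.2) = -0.5304*u^5 + 1.6631*u^4 - 19.4165*u^3 - 6.4531*u^2 + 6.3494*u + 40.754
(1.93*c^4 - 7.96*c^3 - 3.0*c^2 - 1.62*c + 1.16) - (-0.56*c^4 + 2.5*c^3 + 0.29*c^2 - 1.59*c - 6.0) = 2.49*c^4 - 10.46*c^3 - 3.29*c^2 - 0.03*c + 7.16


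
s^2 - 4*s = s*(s - 4)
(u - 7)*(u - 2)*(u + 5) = u^3 - 4*u^2 - 31*u + 70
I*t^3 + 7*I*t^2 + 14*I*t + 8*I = (t + 2)*(t + 4)*(I*t + I)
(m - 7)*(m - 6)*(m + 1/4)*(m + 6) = m^4 - 27*m^3/4 - 151*m^2/4 + 243*m + 63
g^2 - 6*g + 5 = (g - 5)*(g - 1)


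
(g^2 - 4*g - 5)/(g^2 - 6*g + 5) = (g + 1)/(g - 1)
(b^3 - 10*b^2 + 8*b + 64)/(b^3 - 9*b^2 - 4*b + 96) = (b + 2)/(b + 3)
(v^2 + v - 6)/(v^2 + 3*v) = (v - 2)/v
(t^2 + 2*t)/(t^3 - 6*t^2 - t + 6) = t*(t + 2)/(t^3 - 6*t^2 - t + 6)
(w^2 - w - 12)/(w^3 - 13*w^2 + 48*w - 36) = (w^2 - w - 12)/(w^3 - 13*w^2 + 48*w - 36)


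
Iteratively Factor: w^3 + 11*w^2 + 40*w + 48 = (w + 4)*(w^2 + 7*w + 12) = (w + 3)*(w + 4)*(w + 4)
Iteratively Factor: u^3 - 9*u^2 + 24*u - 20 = (u - 2)*(u^2 - 7*u + 10) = (u - 5)*(u - 2)*(u - 2)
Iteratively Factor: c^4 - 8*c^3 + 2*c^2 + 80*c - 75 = (c - 5)*(c^3 - 3*c^2 - 13*c + 15) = (c - 5)^2*(c^2 + 2*c - 3) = (c - 5)^2*(c - 1)*(c + 3)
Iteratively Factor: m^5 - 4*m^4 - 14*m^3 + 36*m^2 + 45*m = (m + 1)*(m^4 - 5*m^3 - 9*m^2 + 45*m) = (m + 1)*(m + 3)*(m^3 - 8*m^2 + 15*m) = (m - 5)*(m + 1)*(m + 3)*(m^2 - 3*m) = m*(m - 5)*(m + 1)*(m + 3)*(m - 3)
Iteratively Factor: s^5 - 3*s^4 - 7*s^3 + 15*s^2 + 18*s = (s - 3)*(s^4 - 7*s^2 - 6*s) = (s - 3)*(s + 1)*(s^3 - s^2 - 6*s) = s*(s - 3)*(s + 1)*(s^2 - s - 6) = s*(s - 3)^2*(s + 1)*(s + 2)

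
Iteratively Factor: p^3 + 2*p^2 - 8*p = (p - 2)*(p^2 + 4*p) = (p - 2)*(p + 4)*(p)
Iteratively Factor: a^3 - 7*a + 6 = (a - 2)*(a^2 + 2*a - 3) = (a - 2)*(a + 3)*(a - 1)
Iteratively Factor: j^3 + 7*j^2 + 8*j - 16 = (j + 4)*(j^2 + 3*j - 4) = (j + 4)^2*(j - 1)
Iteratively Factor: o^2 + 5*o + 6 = (o + 2)*(o + 3)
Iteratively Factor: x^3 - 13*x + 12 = (x - 1)*(x^2 + x - 12) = (x - 3)*(x - 1)*(x + 4)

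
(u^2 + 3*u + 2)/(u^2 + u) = (u + 2)/u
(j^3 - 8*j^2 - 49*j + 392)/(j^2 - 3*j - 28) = (j^2 - j - 56)/(j + 4)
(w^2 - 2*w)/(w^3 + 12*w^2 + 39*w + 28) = w*(w - 2)/(w^3 + 12*w^2 + 39*w + 28)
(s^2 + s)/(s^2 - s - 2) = s/(s - 2)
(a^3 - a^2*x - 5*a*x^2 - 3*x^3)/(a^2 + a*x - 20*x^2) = (a^3 - a^2*x - 5*a*x^2 - 3*x^3)/(a^2 + a*x - 20*x^2)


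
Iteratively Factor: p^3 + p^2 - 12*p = (p - 3)*(p^2 + 4*p) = (p - 3)*(p + 4)*(p)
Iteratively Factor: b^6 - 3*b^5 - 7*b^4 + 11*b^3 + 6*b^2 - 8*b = (b - 1)*(b^5 - 2*b^4 - 9*b^3 + 2*b^2 + 8*b) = (b - 1)*(b + 2)*(b^4 - 4*b^3 - b^2 + 4*b) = (b - 4)*(b - 1)*(b + 2)*(b^3 - b) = (b - 4)*(b - 1)*(b + 1)*(b + 2)*(b^2 - b) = (b - 4)*(b - 1)^2*(b + 1)*(b + 2)*(b)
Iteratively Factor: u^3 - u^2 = (u - 1)*(u^2) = u*(u - 1)*(u)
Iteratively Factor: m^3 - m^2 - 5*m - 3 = (m - 3)*(m^2 + 2*m + 1) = (m - 3)*(m + 1)*(m + 1)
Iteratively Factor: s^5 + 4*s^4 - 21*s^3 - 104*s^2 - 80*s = (s + 4)*(s^4 - 21*s^2 - 20*s) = (s - 5)*(s + 4)*(s^3 + 5*s^2 + 4*s) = (s - 5)*(s + 1)*(s + 4)*(s^2 + 4*s) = (s - 5)*(s + 1)*(s + 4)^2*(s)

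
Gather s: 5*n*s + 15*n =5*n*s + 15*n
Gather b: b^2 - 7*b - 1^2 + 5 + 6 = b^2 - 7*b + 10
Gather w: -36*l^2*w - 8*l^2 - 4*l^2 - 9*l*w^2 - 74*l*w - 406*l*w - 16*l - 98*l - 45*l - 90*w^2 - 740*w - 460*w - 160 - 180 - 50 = -12*l^2 - 159*l + w^2*(-9*l - 90) + w*(-36*l^2 - 480*l - 1200) - 390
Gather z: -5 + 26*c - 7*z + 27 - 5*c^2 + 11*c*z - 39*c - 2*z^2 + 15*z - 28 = -5*c^2 - 13*c - 2*z^2 + z*(11*c + 8) - 6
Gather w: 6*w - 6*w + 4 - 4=0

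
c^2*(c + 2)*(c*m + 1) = c^4*m + 2*c^3*m + c^3 + 2*c^2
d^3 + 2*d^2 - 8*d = d*(d - 2)*(d + 4)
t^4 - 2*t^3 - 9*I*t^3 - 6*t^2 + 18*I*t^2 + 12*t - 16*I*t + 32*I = (t - 2)*(t - 8*I)*(t - 2*I)*(t + I)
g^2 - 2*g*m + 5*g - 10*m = (g + 5)*(g - 2*m)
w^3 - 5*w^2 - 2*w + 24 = (w - 4)*(w - 3)*(w + 2)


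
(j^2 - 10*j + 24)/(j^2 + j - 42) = (j - 4)/(j + 7)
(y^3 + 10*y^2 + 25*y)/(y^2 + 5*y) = y + 5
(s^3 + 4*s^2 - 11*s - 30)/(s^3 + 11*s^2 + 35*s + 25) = (s^2 - s - 6)/(s^2 + 6*s + 5)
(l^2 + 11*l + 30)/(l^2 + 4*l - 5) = (l + 6)/(l - 1)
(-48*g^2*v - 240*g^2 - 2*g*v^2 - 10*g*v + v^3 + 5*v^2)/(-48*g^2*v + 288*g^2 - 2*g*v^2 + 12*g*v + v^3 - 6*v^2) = (v + 5)/(v - 6)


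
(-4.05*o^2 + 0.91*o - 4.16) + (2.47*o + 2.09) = -4.05*o^2 + 3.38*o - 2.07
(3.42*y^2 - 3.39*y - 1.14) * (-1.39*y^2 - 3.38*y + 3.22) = -4.7538*y^4 - 6.8475*y^3 + 24.0552*y^2 - 7.0626*y - 3.6708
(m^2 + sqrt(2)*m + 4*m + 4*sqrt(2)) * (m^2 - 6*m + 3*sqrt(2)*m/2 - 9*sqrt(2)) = m^4 - 2*m^3 + 5*sqrt(2)*m^3/2 - 21*m^2 - 5*sqrt(2)*m^2 - 60*sqrt(2)*m - 6*m - 72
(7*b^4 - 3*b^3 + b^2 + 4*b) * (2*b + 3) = 14*b^5 + 15*b^4 - 7*b^3 + 11*b^2 + 12*b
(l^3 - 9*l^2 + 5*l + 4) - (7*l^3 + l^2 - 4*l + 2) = -6*l^3 - 10*l^2 + 9*l + 2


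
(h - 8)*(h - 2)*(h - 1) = h^3 - 11*h^2 + 26*h - 16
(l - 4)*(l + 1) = l^2 - 3*l - 4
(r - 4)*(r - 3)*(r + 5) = r^3 - 2*r^2 - 23*r + 60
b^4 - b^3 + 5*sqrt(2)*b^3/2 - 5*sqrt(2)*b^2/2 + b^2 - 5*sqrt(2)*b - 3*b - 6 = (b - 2)*(b + 1)*(b + sqrt(2))*(b + 3*sqrt(2)/2)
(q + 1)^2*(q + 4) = q^3 + 6*q^2 + 9*q + 4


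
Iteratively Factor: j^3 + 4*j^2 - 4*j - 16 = (j + 2)*(j^2 + 2*j - 8) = (j - 2)*(j + 2)*(j + 4)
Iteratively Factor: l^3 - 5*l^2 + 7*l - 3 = (l - 3)*(l^2 - 2*l + 1) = (l - 3)*(l - 1)*(l - 1)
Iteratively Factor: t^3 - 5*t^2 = (t)*(t^2 - 5*t) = t*(t - 5)*(t)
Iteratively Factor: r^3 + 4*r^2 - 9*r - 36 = (r - 3)*(r^2 + 7*r + 12) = (r - 3)*(r + 3)*(r + 4)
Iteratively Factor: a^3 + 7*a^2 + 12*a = (a + 3)*(a^2 + 4*a) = (a + 3)*(a + 4)*(a)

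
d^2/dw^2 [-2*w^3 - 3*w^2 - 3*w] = -12*w - 6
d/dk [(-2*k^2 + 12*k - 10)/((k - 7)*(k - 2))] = 6*(k^2 - 6*k + 13)/(k^4 - 18*k^3 + 109*k^2 - 252*k + 196)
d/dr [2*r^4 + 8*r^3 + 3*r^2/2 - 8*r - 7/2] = 8*r^3 + 24*r^2 + 3*r - 8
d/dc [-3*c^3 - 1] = -9*c^2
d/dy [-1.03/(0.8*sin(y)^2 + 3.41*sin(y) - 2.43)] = (1.648*sin(y) + 3.5123)*cos(y)/(0.8*sin(y)^2 + 3.41*sin(y) - 2.43)^2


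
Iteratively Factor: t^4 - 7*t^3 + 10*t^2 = (t - 5)*(t^3 - 2*t^2) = t*(t - 5)*(t^2 - 2*t) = t*(t - 5)*(t - 2)*(t)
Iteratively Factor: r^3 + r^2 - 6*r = (r)*(r^2 + r - 6) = r*(r - 2)*(r + 3)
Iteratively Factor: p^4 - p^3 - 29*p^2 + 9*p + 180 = (p - 3)*(p^3 + 2*p^2 - 23*p - 60) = (p - 5)*(p - 3)*(p^2 + 7*p + 12) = (p - 5)*(p - 3)*(p + 3)*(p + 4)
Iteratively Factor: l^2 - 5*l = (l - 5)*(l)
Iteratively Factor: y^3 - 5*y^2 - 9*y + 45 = (y - 5)*(y^2 - 9) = (y - 5)*(y + 3)*(y - 3)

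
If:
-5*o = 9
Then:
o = -9/5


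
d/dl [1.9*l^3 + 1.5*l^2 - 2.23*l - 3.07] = 5.7*l^2 + 3.0*l - 2.23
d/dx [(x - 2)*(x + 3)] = 2*x + 1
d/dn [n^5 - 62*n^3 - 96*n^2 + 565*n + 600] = 5*n^4 - 186*n^2 - 192*n + 565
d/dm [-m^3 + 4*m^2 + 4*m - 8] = -3*m^2 + 8*m + 4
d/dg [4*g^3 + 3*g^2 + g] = 12*g^2 + 6*g + 1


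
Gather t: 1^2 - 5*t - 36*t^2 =-36*t^2 - 5*t + 1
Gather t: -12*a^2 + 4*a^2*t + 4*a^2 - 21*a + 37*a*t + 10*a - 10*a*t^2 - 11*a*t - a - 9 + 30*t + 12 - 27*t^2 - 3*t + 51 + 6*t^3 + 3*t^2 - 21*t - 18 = -8*a^2 - 12*a + 6*t^3 + t^2*(-10*a - 24) + t*(4*a^2 + 26*a + 6) + 36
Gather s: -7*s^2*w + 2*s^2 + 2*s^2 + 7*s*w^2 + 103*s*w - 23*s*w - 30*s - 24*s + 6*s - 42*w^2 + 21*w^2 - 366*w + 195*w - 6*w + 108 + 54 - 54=s^2*(4 - 7*w) + s*(7*w^2 + 80*w - 48) - 21*w^2 - 177*w + 108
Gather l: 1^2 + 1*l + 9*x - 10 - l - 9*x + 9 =0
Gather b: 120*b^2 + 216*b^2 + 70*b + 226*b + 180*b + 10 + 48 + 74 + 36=336*b^2 + 476*b + 168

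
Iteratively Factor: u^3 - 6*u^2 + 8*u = (u)*(u^2 - 6*u + 8) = u*(u - 4)*(u - 2)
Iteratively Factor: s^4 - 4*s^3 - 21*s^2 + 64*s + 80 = (s - 4)*(s^3 - 21*s - 20) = (s - 4)*(s + 1)*(s^2 - s - 20) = (s - 4)*(s + 1)*(s + 4)*(s - 5)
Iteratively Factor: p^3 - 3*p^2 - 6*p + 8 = (p - 1)*(p^2 - 2*p - 8) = (p - 4)*(p - 1)*(p + 2)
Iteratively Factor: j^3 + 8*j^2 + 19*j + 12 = (j + 1)*(j^2 + 7*j + 12) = (j + 1)*(j + 3)*(j + 4)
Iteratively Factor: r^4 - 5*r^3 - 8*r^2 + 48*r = (r - 4)*(r^3 - r^2 - 12*r) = (r - 4)*(r + 3)*(r^2 - 4*r) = (r - 4)^2*(r + 3)*(r)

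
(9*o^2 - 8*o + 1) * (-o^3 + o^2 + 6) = -9*o^5 + 17*o^4 - 9*o^3 + 55*o^2 - 48*o + 6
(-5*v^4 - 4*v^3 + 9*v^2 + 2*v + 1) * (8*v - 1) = -40*v^5 - 27*v^4 + 76*v^3 + 7*v^2 + 6*v - 1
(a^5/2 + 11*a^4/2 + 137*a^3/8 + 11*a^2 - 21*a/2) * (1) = a^5/2 + 11*a^4/2 + 137*a^3/8 + 11*a^2 - 21*a/2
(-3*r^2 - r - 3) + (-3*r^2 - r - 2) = -6*r^2 - 2*r - 5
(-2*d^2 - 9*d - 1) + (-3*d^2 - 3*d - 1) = -5*d^2 - 12*d - 2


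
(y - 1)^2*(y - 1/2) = y^3 - 5*y^2/2 + 2*y - 1/2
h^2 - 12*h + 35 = (h - 7)*(h - 5)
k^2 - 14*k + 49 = (k - 7)^2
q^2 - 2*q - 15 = (q - 5)*(q + 3)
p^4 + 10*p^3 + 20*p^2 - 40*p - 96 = (p - 2)*(p + 2)*(p + 4)*(p + 6)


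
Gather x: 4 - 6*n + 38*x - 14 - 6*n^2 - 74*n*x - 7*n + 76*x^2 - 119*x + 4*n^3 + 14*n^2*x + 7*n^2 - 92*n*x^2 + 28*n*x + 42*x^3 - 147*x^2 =4*n^3 + n^2 - 13*n + 42*x^3 + x^2*(-92*n - 71) + x*(14*n^2 - 46*n - 81) - 10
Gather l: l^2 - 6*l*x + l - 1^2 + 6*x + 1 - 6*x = l^2 + l*(1 - 6*x)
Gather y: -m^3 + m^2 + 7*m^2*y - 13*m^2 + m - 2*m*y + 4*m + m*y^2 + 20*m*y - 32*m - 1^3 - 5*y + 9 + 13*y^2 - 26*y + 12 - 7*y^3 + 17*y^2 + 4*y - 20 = -m^3 - 12*m^2 - 27*m - 7*y^3 + y^2*(m + 30) + y*(7*m^2 + 18*m - 27)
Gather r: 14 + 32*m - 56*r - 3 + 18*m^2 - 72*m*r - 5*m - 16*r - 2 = 18*m^2 + 27*m + r*(-72*m - 72) + 9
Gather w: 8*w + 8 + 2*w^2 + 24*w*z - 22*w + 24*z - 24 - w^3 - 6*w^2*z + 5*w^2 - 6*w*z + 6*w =-w^3 + w^2*(7 - 6*z) + w*(18*z - 8) + 24*z - 16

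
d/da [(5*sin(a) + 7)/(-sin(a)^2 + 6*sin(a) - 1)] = (5*sin(a)^2 + 14*sin(a) - 47)*cos(a)/(sin(a)^2 - 6*sin(a) + 1)^2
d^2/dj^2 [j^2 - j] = 2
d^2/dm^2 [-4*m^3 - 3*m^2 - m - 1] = -24*m - 6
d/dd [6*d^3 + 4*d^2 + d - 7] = 18*d^2 + 8*d + 1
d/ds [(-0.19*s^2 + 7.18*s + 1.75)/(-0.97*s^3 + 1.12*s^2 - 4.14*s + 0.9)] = (-0.1843*s^4 + 13.9292*s^3 - 2.1625*s^2 - 4.262*s + 13.707)/(0.9409*s^6 - 2.1728*s^5 + 9.286*s^4 - 11.0196*s^3 + 19.1556*s^2 - 7.452*s + 0.81)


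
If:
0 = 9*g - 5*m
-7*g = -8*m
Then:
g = 0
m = 0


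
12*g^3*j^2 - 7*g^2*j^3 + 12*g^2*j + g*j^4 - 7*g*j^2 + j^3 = j*(-4*g + j)*(-3*g + j)*(g*j + 1)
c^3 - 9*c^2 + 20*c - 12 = (c - 6)*(c - 2)*(c - 1)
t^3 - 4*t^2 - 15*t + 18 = (t - 6)*(t - 1)*(t + 3)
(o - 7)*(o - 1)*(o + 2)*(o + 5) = o^4 - o^3 - 39*o^2 - 31*o + 70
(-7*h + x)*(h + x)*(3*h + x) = -21*h^3 - 25*h^2*x - 3*h*x^2 + x^3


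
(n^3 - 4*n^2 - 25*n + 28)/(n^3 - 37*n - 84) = (n - 1)/(n + 3)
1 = 1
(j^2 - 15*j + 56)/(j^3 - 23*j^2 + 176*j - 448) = 1/(j - 8)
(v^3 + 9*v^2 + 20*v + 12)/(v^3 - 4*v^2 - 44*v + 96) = (v^2 + 3*v + 2)/(v^2 - 10*v + 16)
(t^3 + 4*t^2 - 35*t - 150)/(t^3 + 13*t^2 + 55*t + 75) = (t - 6)/(t + 3)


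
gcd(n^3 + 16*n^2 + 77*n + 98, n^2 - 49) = n + 7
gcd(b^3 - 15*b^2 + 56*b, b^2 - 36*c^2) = 1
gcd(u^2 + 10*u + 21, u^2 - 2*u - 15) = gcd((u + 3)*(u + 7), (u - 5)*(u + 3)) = u + 3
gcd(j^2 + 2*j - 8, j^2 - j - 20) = j + 4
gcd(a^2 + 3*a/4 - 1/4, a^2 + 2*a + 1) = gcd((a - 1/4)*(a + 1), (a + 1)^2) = a + 1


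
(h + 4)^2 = h^2 + 8*h + 16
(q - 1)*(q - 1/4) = q^2 - 5*q/4 + 1/4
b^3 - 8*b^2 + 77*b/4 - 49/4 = (b - 7/2)^2*(b - 1)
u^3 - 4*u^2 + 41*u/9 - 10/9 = (u - 2)*(u - 5/3)*(u - 1/3)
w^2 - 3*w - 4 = (w - 4)*(w + 1)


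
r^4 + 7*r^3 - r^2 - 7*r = r*(r - 1)*(r + 1)*(r + 7)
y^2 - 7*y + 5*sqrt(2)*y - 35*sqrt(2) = (y - 7)*(y + 5*sqrt(2))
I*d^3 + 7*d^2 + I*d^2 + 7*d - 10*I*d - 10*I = (d - 5*I)*(d - 2*I)*(I*d + I)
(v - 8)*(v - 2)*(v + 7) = v^3 - 3*v^2 - 54*v + 112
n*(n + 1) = n^2 + n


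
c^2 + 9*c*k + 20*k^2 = (c + 4*k)*(c + 5*k)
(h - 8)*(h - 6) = h^2 - 14*h + 48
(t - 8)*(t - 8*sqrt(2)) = t^2 - 8*sqrt(2)*t - 8*t + 64*sqrt(2)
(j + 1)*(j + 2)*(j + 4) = j^3 + 7*j^2 + 14*j + 8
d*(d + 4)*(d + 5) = d^3 + 9*d^2 + 20*d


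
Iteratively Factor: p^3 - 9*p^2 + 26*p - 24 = (p - 2)*(p^2 - 7*p + 12) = (p - 4)*(p - 2)*(p - 3)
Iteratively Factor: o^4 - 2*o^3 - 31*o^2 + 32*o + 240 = (o + 4)*(o^3 - 6*o^2 - 7*o + 60) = (o - 5)*(o + 4)*(o^2 - o - 12) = (o - 5)*(o + 3)*(o + 4)*(o - 4)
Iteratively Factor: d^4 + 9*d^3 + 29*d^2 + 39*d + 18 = (d + 1)*(d^3 + 8*d^2 + 21*d + 18) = (d + 1)*(d + 2)*(d^2 + 6*d + 9) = (d + 1)*(d + 2)*(d + 3)*(d + 3)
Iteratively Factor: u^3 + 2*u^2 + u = (u + 1)*(u^2 + u) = u*(u + 1)*(u + 1)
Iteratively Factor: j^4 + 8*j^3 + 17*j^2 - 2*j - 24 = (j + 3)*(j^3 + 5*j^2 + 2*j - 8) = (j + 2)*(j + 3)*(j^2 + 3*j - 4) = (j + 2)*(j + 3)*(j + 4)*(j - 1)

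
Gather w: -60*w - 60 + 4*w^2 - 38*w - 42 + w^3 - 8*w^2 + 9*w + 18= w^3 - 4*w^2 - 89*w - 84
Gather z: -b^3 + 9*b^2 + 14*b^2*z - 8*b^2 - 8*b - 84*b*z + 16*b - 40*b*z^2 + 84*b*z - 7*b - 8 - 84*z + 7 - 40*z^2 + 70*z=-b^3 + b^2 + b + z^2*(-40*b - 40) + z*(14*b^2 - 14) - 1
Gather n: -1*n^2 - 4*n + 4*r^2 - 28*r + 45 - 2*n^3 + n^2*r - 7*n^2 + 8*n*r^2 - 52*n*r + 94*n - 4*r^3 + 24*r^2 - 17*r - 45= -2*n^3 + n^2*(r - 8) + n*(8*r^2 - 52*r + 90) - 4*r^3 + 28*r^2 - 45*r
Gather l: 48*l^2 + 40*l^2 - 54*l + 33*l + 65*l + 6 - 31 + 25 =88*l^2 + 44*l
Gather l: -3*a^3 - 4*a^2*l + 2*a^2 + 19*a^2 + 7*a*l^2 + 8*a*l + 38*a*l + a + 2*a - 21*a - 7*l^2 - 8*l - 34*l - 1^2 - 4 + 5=-3*a^3 + 21*a^2 - 18*a + l^2*(7*a - 7) + l*(-4*a^2 + 46*a - 42)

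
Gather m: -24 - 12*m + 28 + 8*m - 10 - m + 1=-5*m - 5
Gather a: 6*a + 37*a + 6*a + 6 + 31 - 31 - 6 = 49*a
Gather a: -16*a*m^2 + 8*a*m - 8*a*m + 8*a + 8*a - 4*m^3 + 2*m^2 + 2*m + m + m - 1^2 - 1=a*(16 - 16*m^2) - 4*m^3 + 2*m^2 + 4*m - 2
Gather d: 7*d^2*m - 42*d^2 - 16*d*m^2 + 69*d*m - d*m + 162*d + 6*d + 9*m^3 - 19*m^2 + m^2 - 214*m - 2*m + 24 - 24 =d^2*(7*m - 42) + d*(-16*m^2 + 68*m + 168) + 9*m^3 - 18*m^2 - 216*m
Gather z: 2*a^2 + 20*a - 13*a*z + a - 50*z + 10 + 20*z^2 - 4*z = 2*a^2 + 21*a + 20*z^2 + z*(-13*a - 54) + 10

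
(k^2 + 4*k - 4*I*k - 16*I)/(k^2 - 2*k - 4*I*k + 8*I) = (k + 4)/(k - 2)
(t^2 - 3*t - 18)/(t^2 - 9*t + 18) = (t + 3)/(t - 3)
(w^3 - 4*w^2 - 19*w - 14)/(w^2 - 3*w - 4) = (w^2 - 5*w - 14)/(w - 4)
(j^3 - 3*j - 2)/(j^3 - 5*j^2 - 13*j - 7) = (j - 2)/(j - 7)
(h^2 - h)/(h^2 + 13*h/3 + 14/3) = 3*h*(h - 1)/(3*h^2 + 13*h + 14)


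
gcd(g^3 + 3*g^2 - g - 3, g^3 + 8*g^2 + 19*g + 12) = g^2 + 4*g + 3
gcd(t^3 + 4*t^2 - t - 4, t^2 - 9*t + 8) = t - 1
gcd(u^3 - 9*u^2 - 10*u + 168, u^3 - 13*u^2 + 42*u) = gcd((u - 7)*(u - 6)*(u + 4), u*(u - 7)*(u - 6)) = u^2 - 13*u + 42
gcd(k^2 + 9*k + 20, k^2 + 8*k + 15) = k + 5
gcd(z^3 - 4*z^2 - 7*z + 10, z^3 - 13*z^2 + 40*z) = z - 5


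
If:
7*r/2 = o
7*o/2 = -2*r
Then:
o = 0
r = 0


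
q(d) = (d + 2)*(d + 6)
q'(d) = 2*d + 8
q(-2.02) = -0.08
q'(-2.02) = 3.96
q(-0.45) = 8.60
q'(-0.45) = 7.10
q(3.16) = 47.27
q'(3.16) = 14.32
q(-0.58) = 7.70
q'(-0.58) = 6.84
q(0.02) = 12.16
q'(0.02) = 8.04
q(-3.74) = -3.93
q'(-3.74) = 0.52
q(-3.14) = -3.26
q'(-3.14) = 1.72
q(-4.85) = -3.28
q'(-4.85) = -1.70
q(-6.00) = 0.00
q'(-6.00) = -4.00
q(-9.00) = 21.00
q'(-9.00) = -10.00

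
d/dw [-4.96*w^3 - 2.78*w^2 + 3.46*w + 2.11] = -14.88*w^2 - 5.56*w + 3.46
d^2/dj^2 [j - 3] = 0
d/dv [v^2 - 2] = 2*v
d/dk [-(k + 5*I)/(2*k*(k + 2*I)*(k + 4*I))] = (k^3 + 21*I*k^2/2 - 30*k - 20*I)/(k^2*(k^4 + 12*I*k^3 - 52*k^2 - 96*I*k + 64))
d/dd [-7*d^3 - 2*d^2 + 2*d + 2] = -21*d^2 - 4*d + 2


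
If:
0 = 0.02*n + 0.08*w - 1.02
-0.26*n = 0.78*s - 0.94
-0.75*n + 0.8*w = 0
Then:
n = 10.74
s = -2.37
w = 10.07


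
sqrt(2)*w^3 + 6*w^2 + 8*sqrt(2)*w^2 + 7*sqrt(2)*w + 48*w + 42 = (w + 7)*(w + 3*sqrt(2))*(sqrt(2)*w + sqrt(2))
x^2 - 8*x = x*(x - 8)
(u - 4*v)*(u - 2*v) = u^2 - 6*u*v + 8*v^2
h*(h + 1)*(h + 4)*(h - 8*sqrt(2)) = h^4 - 8*sqrt(2)*h^3 + 5*h^3 - 40*sqrt(2)*h^2 + 4*h^2 - 32*sqrt(2)*h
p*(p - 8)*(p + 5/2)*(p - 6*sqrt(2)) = p^4 - 6*sqrt(2)*p^3 - 11*p^3/2 - 20*p^2 + 33*sqrt(2)*p^2 + 120*sqrt(2)*p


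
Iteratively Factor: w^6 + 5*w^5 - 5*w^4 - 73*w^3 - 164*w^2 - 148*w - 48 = (w + 3)*(w^5 + 2*w^4 - 11*w^3 - 40*w^2 - 44*w - 16) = (w - 4)*(w + 3)*(w^4 + 6*w^3 + 13*w^2 + 12*w + 4) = (w - 4)*(w + 2)*(w + 3)*(w^3 + 4*w^2 + 5*w + 2) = (w - 4)*(w + 1)*(w + 2)*(w + 3)*(w^2 + 3*w + 2) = (w - 4)*(w + 1)*(w + 2)^2*(w + 3)*(w + 1)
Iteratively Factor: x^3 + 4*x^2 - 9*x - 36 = (x + 3)*(x^2 + x - 12) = (x + 3)*(x + 4)*(x - 3)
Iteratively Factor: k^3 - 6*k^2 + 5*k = (k - 5)*(k^2 - k) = (k - 5)*(k - 1)*(k)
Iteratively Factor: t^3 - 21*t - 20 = (t + 1)*(t^2 - t - 20) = (t - 5)*(t + 1)*(t + 4)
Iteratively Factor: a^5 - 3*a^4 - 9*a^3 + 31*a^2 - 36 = (a - 3)*(a^4 - 9*a^2 + 4*a + 12) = (a - 3)*(a + 3)*(a^3 - 3*a^2 + 4) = (a - 3)*(a + 1)*(a + 3)*(a^2 - 4*a + 4) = (a - 3)*(a - 2)*(a + 1)*(a + 3)*(a - 2)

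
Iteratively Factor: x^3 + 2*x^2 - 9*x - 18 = (x + 3)*(x^2 - x - 6) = (x + 2)*(x + 3)*(x - 3)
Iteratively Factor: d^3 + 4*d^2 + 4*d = (d + 2)*(d^2 + 2*d) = d*(d + 2)*(d + 2)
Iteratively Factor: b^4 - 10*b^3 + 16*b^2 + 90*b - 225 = (b - 5)*(b^3 - 5*b^2 - 9*b + 45) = (b - 5)*(b - 3)*(b^2 - 2*b - 15) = (b - 5)^2*(b - 3)*(b + 3)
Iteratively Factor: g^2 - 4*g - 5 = (g + 1)*(g - 5)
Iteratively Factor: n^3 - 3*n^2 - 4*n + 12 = (n - 3)*(n^2 - 4) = (n - 3)*(n - 2)*(n + 2)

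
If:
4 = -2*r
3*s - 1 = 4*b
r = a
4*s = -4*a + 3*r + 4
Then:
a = -2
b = 7/8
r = -2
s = 3/2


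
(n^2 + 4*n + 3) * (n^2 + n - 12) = n^4 + 5*n^3 - 5*n^2 - 45*n - 36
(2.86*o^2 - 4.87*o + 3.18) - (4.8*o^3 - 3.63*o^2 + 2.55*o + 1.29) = -4.8*o^3 + 6.49*o^2 - 7.42*o + 1.89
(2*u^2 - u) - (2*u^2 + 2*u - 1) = 1 - 3*u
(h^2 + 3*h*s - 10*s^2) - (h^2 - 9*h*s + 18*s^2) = 12*h*s - 28*s^2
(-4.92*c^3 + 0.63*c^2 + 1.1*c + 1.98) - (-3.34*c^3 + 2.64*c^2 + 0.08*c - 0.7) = -1.58*c^3 - 2.01*c^2 + 1.02*c + 2.68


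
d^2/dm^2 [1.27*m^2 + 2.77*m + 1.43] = 2.54000000000000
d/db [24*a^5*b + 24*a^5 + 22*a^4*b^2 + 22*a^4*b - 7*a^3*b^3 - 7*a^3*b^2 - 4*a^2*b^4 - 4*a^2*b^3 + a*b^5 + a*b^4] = a*(24*a^4 + 44*a^3*b + 22*a^3 - 21*a^2*b^2 - 14*a^2*b - 16*a*b^3 - 12*a*b^2 + 5*b^4 + 4*b^3)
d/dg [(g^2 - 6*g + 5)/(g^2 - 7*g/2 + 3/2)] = 2*(5*g^2 - 14*g + 17)/(4*g^4 - 28*g^3 + 61*g^2 - 42*g + 9)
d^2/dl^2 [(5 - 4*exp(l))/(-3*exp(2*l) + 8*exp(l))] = 4*(9*exp(3*l) - 21*exp(2*l) + 90*exp(l) - 80)*exp(-l)/(27*exp(3*l) - 216*exp(2*l) + 576*exp(l) - 512)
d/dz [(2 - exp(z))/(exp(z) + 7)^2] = (exp(z) - 11)*exp(z)/(exp(z) + 7)^3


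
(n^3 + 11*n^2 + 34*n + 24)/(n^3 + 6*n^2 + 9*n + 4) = (n + 6)/(n + 1)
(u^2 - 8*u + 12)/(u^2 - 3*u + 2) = (u - 6)/(u - 1)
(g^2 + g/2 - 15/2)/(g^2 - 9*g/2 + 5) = (g + 3)/(g - 2)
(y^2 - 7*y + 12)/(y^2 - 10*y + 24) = (y - 3)/(y - 6)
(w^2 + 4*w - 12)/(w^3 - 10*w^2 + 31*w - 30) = (w + 6)/(w^2 - 8*w + 15)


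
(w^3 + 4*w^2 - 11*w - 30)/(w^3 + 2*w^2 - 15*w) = (w + 2)/w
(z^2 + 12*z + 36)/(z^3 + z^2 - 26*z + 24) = (z + 6)/(z^2 - 5*z + 4)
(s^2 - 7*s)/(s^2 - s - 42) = s/(s + 6)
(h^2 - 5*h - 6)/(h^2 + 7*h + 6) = (h - 6)/(h + 6)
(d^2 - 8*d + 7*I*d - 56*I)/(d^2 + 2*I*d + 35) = (d - 8)/(d - 5*I)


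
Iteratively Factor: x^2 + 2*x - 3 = (x + 3)*(x - 1)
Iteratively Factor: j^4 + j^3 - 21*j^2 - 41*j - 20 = (j + 4)*(j^3 - 3*j^2 - 9*j - 5) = (j - 5)*(j + 4)*(j^2 + 2*j + 1) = (j - 5)*(j + 1)*(j + 4)*(j + 1)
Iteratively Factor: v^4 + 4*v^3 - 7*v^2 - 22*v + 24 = (v - 2)*(v^3 + 6*v^2 + 5*v - 12) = (v - 2)*(v + 3)*(v^2 + 3*v - 4) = (v - 2)*(v + 3)*(v + 4)*(v - 1)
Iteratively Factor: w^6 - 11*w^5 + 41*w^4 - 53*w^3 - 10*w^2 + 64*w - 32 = (w - 2)*(w^5 - 9*w^4 + 23*w^3 - 7*w^2 - 24*w + 16) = (w - 2)*(w - 1)*(w^4 - 8*w^3 + 15*w^2 + 8*w - 16) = (w - 2)*(w - 1)*(w + 1)*(w^3 - 9*w^2 + 24*w - 16) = (w - 2)*(w - 1)^2*(w + 1)*(w^2 - 8*w + 16) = (w - 4)*(w - 2)*(w - 1)^2*(w + 1)*(w - 4)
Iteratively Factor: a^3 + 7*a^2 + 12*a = (a)*(a^2 + 7*a + 12) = a*(a + 3)*(a + 4)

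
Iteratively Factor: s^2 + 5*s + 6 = (s + 2)*(s + 3)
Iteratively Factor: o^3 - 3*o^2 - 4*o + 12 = (o + 2)*(o^2 - 5*o + 6) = (o - 3)*(o + 2)*(o - 2)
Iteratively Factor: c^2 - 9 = (c + 3)*(c - 3)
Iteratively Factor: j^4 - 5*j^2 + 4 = (j - 1)*(j^3 + j^2 - 4*j - 4) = (j - 1)*(j + 1)*(j^2 - 4) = (j - 2)*(j - 1)*(j + 1)*(j + 2)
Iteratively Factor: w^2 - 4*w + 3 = (w - 3)*(w - 1)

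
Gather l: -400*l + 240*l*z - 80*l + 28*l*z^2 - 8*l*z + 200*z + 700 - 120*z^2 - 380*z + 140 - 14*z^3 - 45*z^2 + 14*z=l*(28*z^2 + 232*z - 480) - 14*z^3 - 165*z^2 - 166*z + 840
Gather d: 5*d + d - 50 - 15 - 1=6*d - 66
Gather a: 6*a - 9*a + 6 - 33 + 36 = 9 - 3*a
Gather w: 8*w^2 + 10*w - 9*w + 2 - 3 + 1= 8*w^2 + w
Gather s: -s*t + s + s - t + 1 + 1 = s*(2 - t) - t + 2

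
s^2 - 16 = (s - 4)*(s + 4)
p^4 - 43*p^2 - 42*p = p*(p - 7)*(p + 1)*(p + 6)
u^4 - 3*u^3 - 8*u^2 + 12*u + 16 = (u - 4)*(u - 2)*(u + 1)*(u + 2)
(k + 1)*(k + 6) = k^2 + 7*k + 6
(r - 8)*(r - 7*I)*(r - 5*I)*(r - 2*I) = r^4 - 8*r^3 - 14*I*r^3 - 59*r^2 + 112*I*r^2 + 472*r + 70*I*r - 560*I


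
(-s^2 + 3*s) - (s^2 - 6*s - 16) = -2*s^2 + 9*s + 16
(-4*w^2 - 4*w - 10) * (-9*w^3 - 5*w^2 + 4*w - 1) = 36*w^5 + 56*w^4 + 94*w^3 + 38*w^2 - 36*w + 10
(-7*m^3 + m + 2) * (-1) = 7*m^3 - m - 2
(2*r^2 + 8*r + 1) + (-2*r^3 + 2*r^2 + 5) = -2*r^3 + 4*r^2 + 8*r + 6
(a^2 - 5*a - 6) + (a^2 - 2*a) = 2*a^2 - 7*a - 6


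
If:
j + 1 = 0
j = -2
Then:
No Solution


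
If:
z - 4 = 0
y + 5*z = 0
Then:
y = -20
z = 4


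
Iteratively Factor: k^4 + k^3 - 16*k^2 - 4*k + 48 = (k + 4)*(k^3 - 3*k^2 - 4*k + 12) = (k - 2)*(k + 4)*(k^2 - k - 6) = (k - 3)*(k - 2)*(k + 4)*(k + 2)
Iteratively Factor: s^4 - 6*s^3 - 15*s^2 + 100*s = (s)*(s^3 - 6*s^2 - 15*s + 100) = s*(s - 5)*(s^2 - s - 20) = s*(s - 5)^2*(s + 4)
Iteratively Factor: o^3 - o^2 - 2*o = (o - 2)*(o^2 + o) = o*(o - 2)*(o + 1)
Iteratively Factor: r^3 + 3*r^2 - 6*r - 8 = (r - 2)*(r^2 + 5*r + 4) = (r - 2)*(r + 1)*(r + 4)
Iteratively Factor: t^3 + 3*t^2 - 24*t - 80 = (t + 4)*(t^2 - t - 20) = (t + 4)^2*(t - 5)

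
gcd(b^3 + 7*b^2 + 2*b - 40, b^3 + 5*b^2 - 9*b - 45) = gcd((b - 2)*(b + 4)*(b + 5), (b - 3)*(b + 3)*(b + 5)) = b + 5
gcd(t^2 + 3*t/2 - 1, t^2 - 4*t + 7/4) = t - 1/2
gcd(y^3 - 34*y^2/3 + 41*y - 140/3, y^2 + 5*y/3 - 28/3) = y - 7/3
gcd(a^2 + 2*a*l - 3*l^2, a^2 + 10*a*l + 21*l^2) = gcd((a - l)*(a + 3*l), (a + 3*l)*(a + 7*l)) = a + 3*l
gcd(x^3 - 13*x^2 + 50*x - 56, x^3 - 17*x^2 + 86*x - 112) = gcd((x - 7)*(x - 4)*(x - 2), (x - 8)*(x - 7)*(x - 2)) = x^2 - 9*x + 14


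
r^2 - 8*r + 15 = (r - 5)*(r - 3)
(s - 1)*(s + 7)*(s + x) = s^3 + s^2*x + 6*s^2 + 6*s*x - 7*s - 7*x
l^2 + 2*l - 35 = (l - 5)*(l + 7)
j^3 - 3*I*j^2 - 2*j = j*(j - 2*I)*(j - I)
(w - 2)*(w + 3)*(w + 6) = w^3 + 7*w^2 - 36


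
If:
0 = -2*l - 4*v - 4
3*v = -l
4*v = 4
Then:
No Solution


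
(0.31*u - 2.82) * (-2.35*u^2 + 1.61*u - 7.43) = -0.7285*u^3 + 7.1261*u^2 - 6.8435*u + 20.9526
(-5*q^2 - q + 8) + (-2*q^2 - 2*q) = -7*q^2 - 3*q + 8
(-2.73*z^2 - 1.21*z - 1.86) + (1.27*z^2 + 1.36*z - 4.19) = -1.46*z^2 + 0.15*z - 6.05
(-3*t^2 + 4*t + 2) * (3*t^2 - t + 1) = -9*t^4 + 15*t^3 - t^2 + 2*t + 2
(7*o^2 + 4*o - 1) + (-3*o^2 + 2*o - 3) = 4*o^2 + 6*o - 4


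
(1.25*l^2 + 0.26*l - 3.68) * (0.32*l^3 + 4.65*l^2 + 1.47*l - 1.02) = 0.4*l^5 + 5.8957*l^4 + 1.8689*l^3 - 18.0048*l^2 - 5.6748*l + 3.7536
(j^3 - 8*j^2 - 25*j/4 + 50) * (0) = 0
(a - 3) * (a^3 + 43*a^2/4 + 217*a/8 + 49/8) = a^4 + 31*a^3/4 - 41*a^2/8 - 301*a/4 - 147/8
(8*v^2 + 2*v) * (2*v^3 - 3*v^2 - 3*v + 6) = 16*v^5 - 20*v^4 - 30*v^3 + 42*v^2 + 12*v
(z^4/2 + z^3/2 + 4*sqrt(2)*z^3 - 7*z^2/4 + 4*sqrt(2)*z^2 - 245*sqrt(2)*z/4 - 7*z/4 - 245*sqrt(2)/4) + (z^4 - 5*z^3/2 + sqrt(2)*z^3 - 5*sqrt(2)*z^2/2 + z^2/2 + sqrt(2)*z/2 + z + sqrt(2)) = 3*z^4/2 - 2*z^3 + 5*sqrt(2)*z^3 - 5*z^2/4 + 3*sqrt(2)*z^2/2 - 243*sqrt(2)*z/4 - 3*z/4 - 241*sqrt(2)/4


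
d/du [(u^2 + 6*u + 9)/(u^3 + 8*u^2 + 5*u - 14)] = (-u^4 - 12*u^3 - 70*u^2 - 172*u - 129)/(u^6 + 16*u^5 + 74*u^4 + 52*u^3 - 199*u^2 - 140*u + 196)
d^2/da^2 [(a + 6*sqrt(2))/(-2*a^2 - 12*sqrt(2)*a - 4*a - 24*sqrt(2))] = -1/(a^3 + 6*a^2 + 12*a + 8)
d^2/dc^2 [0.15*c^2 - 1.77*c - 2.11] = 0.300000000000000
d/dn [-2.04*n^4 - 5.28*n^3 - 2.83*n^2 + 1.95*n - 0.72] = -8.16*n^3 - 15.84*n^2 - 5.66*n + 1.95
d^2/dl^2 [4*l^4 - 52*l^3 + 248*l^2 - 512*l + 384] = 48*l^2 - 312*l + 496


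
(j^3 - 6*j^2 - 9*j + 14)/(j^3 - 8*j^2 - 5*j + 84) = (j^2 + j - 2)/(j^2 - j - 12)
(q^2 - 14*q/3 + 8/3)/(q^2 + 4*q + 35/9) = 3*(3*q^2 - 14*q + 8)/(9*q^2 + 36*q + 35)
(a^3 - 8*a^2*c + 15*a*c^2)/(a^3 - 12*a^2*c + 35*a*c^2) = (a - 3*c)/(a - 7*c)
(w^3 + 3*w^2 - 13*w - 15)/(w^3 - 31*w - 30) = (w - 3)/(w - 6)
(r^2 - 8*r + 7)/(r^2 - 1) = (r - 7)/(r + 1)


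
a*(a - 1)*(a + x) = a^3 + a^2*x - a^2 - a*x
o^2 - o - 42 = (o - 7)*(o + 6)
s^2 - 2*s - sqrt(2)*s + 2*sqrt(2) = (s - 2)*(s - sqrt(2))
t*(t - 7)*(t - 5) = t^3 - 12*t^2 + 35*t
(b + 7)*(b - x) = b^2 - b*x + 7*b - 7*x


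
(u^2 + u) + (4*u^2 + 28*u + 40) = 5*u^2 + 29*u + 40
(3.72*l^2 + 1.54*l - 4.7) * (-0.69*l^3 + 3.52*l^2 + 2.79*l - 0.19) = -2.5668*l^5 + 12.0318*l^4 + 19.0426*l^3 - 12.9542*l^2 - 13.4056*l + 0.893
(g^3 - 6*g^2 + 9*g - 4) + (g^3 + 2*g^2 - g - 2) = 2*g^3 - 4*g^2 + 8*g - 6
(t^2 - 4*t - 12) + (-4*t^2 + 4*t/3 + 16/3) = -3*t^2 - 8*t/3 - 20/3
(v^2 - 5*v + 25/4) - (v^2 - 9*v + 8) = 4*v - 7/4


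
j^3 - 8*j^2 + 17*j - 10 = (j - 5)*(j - 2)*(j - 1)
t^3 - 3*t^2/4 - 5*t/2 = t*(t - 2)*(t + 5/4)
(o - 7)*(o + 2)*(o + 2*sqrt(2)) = o^3 - 5*o^2 + 2*sqrt(2)*o^2 - 10*sqrt(2)*o - 14*o - 28*sqrt(2)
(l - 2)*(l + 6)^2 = l^3 + 10*l^2 + 12*l - 72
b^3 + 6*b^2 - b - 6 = (b - 1)*(b + 1)*(b + 6)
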